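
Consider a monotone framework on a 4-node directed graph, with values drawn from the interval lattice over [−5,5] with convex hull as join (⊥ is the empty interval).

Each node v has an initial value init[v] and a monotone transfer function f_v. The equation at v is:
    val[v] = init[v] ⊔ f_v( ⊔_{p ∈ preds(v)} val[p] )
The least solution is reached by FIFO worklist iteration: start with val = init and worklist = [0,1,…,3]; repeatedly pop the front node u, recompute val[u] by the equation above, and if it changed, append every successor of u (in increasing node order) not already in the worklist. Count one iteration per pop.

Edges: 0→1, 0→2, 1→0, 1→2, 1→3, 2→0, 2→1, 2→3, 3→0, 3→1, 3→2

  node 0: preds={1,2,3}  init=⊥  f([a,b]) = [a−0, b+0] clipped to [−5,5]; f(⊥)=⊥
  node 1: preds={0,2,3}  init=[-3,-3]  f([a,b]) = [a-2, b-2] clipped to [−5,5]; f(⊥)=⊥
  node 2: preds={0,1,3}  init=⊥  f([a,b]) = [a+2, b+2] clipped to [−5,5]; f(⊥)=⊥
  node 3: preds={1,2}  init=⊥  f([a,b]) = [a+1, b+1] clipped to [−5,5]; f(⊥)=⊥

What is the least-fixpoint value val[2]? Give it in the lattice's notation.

[-3,5]

Iteration log — 17 steps:
  step 1. node 0  ⊔preds=[-3,-3]  new=[-3,-3]  old=⊥  +wl: 
  step 2. node 1  ⊔preds=[-3,-3]  new=[-5,-3]  old=[-3,-3]  +wl: 0
  step 3. node 2  ⊔preds=[-5,-3]  new=[-3,-1]  old=⊥  +wl: 1
  step 4. node 3  ⊔preds=[-5,-1]  new=[-4,0]  old=⊥  +wl: 2
  step 5. node 0  ⊔preds=[-5,0]  new=[-5,0]  old=[-3,-3]  +wl: 
  step 6. node 1  ⊔preds=[-5,0]  new=[-5,-2]  old=[-5,-3]  +wl: 0,3
  step 7. node 2  ⊔preds=[-5,0]  new=[-3,2]  old=[-3,-1]  +wl: 1
  step 8. node 0  ⊔preds=[-5,2]  new=[-5,2]  old=[-5,0]  +wl: 2
  step 9. node 3  ⊔preds=[-5,2]  new=[-4,3]  old=[-4,0]  +wl: 0
  step 10. node 1  ⊔preds=[-5,3]  new=[-5,1]  old=[-5,-2]  +wl: 3
  step 11. node 2  ⊔preds=[-5,3]  new=[-3,5]  old=[-3,2]  +wl: 1
  step 12. node 0  ⊔preds=[-5,5]  new=[-5,5]  old=[-5,2]  +wl: 2
  step 13. node 3  ⊔preds=[-5,5]  new=[-4,5]  old=[-4,3]  +wl: 0
  step 14. node 1  ⊔preds=[-5,5]  new=[-5,3]  old=[-5,1]  +wl: 3
  step 15. node 2  ⊔preds=[-5,5]  new=[-3,5]  stable
  step 16. node 0  ⊔preds=[-5,5]  new=[-5,5]  stable
  step 17. node 3  ⊔preds=[-5,5]  new=[-4,5]  stable

Least fixpoint reached:
  node 0: [-5,5]
  node 1: [-5,3]
  node 2: [-3,5]
  node 3: [-4,5]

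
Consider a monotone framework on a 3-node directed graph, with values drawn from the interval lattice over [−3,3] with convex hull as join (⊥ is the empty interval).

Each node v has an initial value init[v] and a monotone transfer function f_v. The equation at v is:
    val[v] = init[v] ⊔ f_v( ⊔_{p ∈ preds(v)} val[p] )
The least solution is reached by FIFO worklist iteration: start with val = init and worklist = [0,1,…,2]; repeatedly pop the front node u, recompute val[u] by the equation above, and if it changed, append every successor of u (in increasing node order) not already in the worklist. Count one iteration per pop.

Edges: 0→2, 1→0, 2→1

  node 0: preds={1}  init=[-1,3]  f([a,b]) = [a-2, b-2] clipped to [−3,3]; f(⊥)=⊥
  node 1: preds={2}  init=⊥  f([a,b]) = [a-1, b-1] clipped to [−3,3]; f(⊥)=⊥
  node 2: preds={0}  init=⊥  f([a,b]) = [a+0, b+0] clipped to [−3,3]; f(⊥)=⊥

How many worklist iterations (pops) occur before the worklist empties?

8

Iteration log — 8 steps:
  step 1. node 0  ⊔preds=⊥  new=[-1,3]  stable
  step 2. node 1  ⊔preds=⊥  new=⊥  stable
  step 3. node 2  ⊔preds=[-1,3]  new=[-1,3]  old=⊥  +wl: 1
  step 4. node 1  ⊔preds=[-1,3]  new=[-2,2]  old=⊥  +wl: 0
  step 5. node 0  ⊔preds=[-2,2]  new=[-3,3]  old=[-1,3]  +wl: 2
  step 6. node 2  ⊔preds=[-3,3]  new=[-3,3]  old=[-1,3]  +wl: 1
  step 7. node 1  ⊔preds=[-3,3]  new=[-3,2]  old=[-2,2]  +wl: 0
  step 8. node 0  ⊔preds=[-3,2]  new=[-3,3]  stable

Least fixpoint reached:
  node 0: [-3,3]
  node 1: [-3,2]
  node 2: [-3,3]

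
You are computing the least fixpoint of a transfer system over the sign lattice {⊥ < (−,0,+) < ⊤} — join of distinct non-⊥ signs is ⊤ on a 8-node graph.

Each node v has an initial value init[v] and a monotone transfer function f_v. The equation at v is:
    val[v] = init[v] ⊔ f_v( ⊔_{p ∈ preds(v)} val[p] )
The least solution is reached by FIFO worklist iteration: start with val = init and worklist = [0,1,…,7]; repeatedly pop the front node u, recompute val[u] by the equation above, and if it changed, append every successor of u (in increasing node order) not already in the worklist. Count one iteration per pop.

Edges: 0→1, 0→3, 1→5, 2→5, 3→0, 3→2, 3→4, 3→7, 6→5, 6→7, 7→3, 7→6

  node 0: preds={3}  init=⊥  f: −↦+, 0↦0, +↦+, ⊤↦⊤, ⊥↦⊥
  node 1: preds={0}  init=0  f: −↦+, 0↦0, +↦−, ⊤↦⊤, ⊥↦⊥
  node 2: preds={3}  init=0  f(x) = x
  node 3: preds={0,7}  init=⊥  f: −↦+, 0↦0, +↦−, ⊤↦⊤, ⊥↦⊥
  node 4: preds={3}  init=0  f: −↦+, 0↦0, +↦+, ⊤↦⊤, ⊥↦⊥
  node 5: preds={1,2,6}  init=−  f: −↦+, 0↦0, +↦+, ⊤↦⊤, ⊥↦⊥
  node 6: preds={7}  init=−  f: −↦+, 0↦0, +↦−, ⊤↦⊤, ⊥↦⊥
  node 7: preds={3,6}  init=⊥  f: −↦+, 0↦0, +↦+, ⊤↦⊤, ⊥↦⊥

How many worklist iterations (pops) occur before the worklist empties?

Trace (17 dequeues):
  [1] u=0 | in ⊥ | out ⊥ | ==
  [2] u=1 | in ⊥ | out 0 | ==
  [3] u=2 | in ⊥ | out 0 | ==
  [4] u=3 | in ⊥ | out ⊥ | ==
  [5] u=4 | in ⊥ | out 0 | ==
  [6] u=5 | in ⊤ | out ⊤ | prev − | push {}
  [7] u=6 | in ⊥ | out − | ==
  [8] u=7 | in − | out + | prev ⊥ | push {3,6}
  [9] u=3 | in + | out − | prev ⊥ | push {0,2,4,7}
  [10] u=6 | in + | out − | ==
  [11] u=0 | in − | out + | prev ⊥ | push {1,3}
  [12] u=2 | in − | out ⊤ | prev 0 | push {5}
  [13] u=4 | in − | out ⊤ | prev 0 | push {}
  [14] u=7 | in − | out + | ==
  [15] u=1 | in + | out ⊤ | prev 0 | push {}
  [16] u=3 | in + | out − | ==
  [17] u=5 | in ⊤ | out ⊤ | ==

Converged values:
  [0] +
  [1] ⊤
  [2] ⊤
  [3] −
  [4] ⊤
  [5] ⊤
  [6] −
  [7] +

17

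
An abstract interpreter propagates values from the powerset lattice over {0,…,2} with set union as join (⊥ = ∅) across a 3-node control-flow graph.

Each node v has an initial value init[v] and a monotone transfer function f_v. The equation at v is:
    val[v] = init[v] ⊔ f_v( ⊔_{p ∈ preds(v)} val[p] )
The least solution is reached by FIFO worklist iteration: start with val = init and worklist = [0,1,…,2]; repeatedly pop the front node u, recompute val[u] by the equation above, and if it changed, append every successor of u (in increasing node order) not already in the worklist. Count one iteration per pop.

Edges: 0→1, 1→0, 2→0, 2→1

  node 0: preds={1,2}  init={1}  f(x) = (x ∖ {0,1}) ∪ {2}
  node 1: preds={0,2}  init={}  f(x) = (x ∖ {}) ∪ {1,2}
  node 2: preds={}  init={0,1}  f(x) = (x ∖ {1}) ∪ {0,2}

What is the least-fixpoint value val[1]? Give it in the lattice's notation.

{0,1,2}

Trace (5 dequeues):
  [1] u=0 | in {0,1} | out {1,2} | prev {1} | push {}
  [2] u=1 | in {0,1,2} | out {0,1,2} | prev {} | push {0}
  [3] u=2 | in {} | out {0,1,2} | prev {0,1} | push {1}
  [4] u=0 | in {0,1,2} | out {1,2} | ==
  [5] u=1 | in {0,1,2} | out {0,1,2} | ==

Converged values:
  [0] {1,2}
  [1] {0,1,2}
  [2] {0,1,2}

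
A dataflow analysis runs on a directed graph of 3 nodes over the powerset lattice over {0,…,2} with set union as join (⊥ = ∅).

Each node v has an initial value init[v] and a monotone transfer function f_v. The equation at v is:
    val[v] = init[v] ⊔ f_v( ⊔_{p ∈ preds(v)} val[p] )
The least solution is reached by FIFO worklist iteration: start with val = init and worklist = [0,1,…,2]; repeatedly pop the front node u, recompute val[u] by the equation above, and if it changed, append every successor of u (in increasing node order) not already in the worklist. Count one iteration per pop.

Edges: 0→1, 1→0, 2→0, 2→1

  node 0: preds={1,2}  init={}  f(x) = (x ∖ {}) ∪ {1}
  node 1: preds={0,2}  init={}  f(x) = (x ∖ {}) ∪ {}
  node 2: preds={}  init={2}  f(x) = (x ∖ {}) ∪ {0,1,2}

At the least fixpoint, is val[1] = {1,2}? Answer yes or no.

Trace (6 dequeues):
  [1] u=0 | in {2} | out {1,2} | prev {} | push {}
  [2] u=1 | in {1,2} | out {1,2} | prev {} | push {0}
  [3] u=2 | in {} | out {0,1,2} | prev {2} | push {1}
  [4] u=0 | in {0,1,2} | out {0,1,2} | prev {1,2} | push {}
  [5] u=1 | in {0,1,2} | out {0,1,2} | prev {1,2} | push {0}
  [6] u=0 | in {0,1,2} | out {0,1,2} | ==

Converged values:
  [0] {0,1,2}
  [1] {0,1,2}
  [2] {0,1,2}

no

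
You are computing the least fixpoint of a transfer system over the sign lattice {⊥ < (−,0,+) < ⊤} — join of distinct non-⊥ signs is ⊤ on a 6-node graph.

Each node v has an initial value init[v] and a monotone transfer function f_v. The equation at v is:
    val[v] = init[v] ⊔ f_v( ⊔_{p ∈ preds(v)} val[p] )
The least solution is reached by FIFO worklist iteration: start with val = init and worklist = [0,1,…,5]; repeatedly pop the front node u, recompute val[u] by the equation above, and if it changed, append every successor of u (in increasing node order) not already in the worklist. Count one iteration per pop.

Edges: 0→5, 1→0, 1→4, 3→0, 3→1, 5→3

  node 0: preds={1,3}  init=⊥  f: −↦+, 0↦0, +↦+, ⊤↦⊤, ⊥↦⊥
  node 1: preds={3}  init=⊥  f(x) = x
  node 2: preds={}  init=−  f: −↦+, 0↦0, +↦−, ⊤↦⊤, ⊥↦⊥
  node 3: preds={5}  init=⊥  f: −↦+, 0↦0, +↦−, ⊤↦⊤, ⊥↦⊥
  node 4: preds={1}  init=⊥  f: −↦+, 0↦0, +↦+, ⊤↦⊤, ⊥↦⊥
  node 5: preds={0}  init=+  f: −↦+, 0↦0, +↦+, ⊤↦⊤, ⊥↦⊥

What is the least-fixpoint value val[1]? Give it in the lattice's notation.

Iteration log — 11 steps:
  step 1. node 0  ⊔preds=⊥  new=⊥  stable
  step 2. node 1  ⊔preds=⊥  new=⊥  stable
  step 3. node 2  ⊔preds=⊥  new=−  stable
  step 4. node 3  ⊔preds=+  new=−  old=⊥  +wl: 0,1
  step 5. node 4  ⊔preds=⊥  new=⊥  stable
  step 6. node 5  ⊔preds=⊥  new=+  stable
  step 7. node 0  ⊔preds=−  new=+  old=⊥  +wl: 5
  step 8. node 1  ⊔preds=−  new=−  old=⊥  +wl: 0,4
  step 9. node 5  ⊔preds=+  new=+  stable
  step 10. node 0  ⊔preds=−  new=+  stable
  step 11. node 4  ⊔preds=−  new=+  old=⊥  +wl: 

Least fixpoint reached:
  node 0: +
  node 1: −
  node 2: −
  node 3: −
  node 4: +
  node 5: +

−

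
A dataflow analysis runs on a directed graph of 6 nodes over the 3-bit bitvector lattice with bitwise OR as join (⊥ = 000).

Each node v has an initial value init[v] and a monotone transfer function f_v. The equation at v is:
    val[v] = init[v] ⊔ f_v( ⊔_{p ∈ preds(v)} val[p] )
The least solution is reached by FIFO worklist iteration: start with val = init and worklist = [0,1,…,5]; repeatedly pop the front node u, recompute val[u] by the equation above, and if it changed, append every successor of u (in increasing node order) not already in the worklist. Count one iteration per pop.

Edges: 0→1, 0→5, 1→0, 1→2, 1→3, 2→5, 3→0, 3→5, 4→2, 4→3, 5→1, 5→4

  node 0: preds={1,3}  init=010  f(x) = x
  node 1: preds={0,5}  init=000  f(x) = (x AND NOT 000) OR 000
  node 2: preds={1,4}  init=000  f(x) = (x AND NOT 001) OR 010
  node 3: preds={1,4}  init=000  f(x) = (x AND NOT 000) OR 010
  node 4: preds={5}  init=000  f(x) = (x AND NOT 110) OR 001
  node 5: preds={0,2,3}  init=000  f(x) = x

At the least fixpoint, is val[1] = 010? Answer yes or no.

no

Worklist (18 pops):
  #1 pop 0: in=000 → 010 (no change)
  #2 pop 1: in=010 → 010 (was 000); enqueue [0]
  #3 pop 2: in=010 → 010 (was 000); enqueue []
  #4 pop 3: in=010 → 010 (was 000); enqueue []
  #5 pop 4: in=000 → 001 (was 000); enqueue [2,3]
  #6 pop 5: in=010 → 010 (was 000); enqueue [1,4]
  #7 pop 0: in=010 → 010 (no change)
  #8 pop 2: in=011 → 010 (no change)
  #9 pop 3: in=011 → 011 (was 010); enqueue [0,5]
  #10 pop 1: in=010 → 010 (no change)
  #11 pop 4: in=010 → 001 (no change)
  #12 pop 0: in=011 → 011 (was 010); enqueue [1]
  #13 pop 5: in=011 → 011 (was 010); enqueue [4]
  #14 pop 1: in=011 → 011 (was 010); enqueue [0,2,3]
  #15 pop 4: in=011 → 001 (no change)
  #16 pop 0: in=011 → 011 (no change)
  #17 pop 2: in=011 → 010 (no change)
  #18 pop 3: in=011 → 011 (no change)

Fixpoint:
  val[0] = 011
  val[1] = 011
  val[2] = 010
  val[3] = 011
  val[4] = 001
  val[5] = 011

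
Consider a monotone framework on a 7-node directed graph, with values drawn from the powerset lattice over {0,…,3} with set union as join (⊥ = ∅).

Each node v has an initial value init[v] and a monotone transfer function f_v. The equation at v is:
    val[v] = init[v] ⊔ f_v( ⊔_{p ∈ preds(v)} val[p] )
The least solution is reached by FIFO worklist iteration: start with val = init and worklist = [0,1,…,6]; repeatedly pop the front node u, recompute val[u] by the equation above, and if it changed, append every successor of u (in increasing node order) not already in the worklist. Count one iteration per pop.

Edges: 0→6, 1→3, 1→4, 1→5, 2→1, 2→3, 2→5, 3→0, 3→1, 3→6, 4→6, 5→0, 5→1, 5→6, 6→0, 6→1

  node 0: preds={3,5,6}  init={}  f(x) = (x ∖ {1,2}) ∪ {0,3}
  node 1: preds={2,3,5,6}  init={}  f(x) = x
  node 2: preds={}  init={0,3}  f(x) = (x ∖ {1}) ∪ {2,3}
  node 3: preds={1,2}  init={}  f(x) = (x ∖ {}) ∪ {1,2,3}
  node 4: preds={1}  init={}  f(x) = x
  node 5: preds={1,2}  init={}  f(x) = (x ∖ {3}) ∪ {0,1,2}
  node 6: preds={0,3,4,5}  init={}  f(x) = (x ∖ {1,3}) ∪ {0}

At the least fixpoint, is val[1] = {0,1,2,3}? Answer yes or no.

Worklist (13 pops):
  #1 pop 0: in={} → {0,3} (was {}); enqueue []
  #2 pop 1: in={0,3} → {0,3} (was {}); enqueue []
  #3 pop 2: in={} → {0,2,3} (was {0,3}); enqueue [1]
  #4 pop 3: in={0,2,3} → {0,1,2,3} (was {}); enqueue [0]
  #5 pop 4: in={0,3} → {0,3} (was {}); enqueue []
  #6 pop 5: in={0,2,3} → {0,1,2} (was {}); enqueue []
  #7 pop 6: in={0,1,2,3} → {0,2} (was {}); enqueue []
  #8 pop 1: in={0,1,2,3} → {0,1,2,3} (was {0,3}); enqueue [3,4,5]
  #9 pop 0: in={0,1,2,3} → {0,3} (no change)
  #10 pop 3: in={0,1,2,3} → {0,1,2,3} (no change)
  #11 pop 4: in={0,1,2,3} → {0,1,2,3} (was {0,3}); enqueue [6]
  #12 pop 5: in={0,1,2,3} → {0,1,2} (no change)
  #13 pop 6: in={0,1,2,3} → {0,2} (no change)

Fixpoint:
  val[0] = {0,3}
  val[1] = {0,1,2,3}
  val[2] = {0,2,3}
  val[3] = {0,1,2,3}
  val[4] = {0,1,2,3}
  val[5] = {0,1,2}
  val[6] = {0,2}

yes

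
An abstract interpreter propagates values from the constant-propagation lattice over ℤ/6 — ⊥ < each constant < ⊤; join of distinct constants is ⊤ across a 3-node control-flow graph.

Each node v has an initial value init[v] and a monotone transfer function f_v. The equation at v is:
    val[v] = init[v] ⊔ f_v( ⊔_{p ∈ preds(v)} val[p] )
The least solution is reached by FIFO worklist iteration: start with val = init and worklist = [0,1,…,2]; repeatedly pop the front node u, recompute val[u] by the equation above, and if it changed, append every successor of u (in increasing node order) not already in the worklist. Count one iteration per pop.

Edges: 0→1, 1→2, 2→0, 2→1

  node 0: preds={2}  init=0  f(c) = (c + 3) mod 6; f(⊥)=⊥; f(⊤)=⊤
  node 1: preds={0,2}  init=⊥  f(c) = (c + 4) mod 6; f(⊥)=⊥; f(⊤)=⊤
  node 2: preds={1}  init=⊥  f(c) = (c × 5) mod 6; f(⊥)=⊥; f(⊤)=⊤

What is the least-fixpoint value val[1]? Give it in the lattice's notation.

⊤

Iteration log — 8 steps:
  step 1. node 0  ⊔preds=⊥  new=0  stable
  step 2. node 1  ⊔preds=0  new=4  old=⊥  +wl: 
  step 3. node 2  ⊔preds=4  new=2  old=⊥  +wl: 0,1
  step 4. node 0  ⊔preds=2  new=⊤  old=0  +wl: 
  step 5. node 1  ⊔preds=⊤  new=⊤  old=4  +wl: 2
  step 6. node 2  ⊔preds=⊤  new=⊤  old=2  +wl: 0,1
  step 7. node 0  ⊔preds=⊤  new=⊤  stable
  step 8. node 1  ⊔preds=⊤  new=⊤  stable

Least fixpoint reached:
  node 0: ⊤
  node 1: ⊤
  node 2: ⊤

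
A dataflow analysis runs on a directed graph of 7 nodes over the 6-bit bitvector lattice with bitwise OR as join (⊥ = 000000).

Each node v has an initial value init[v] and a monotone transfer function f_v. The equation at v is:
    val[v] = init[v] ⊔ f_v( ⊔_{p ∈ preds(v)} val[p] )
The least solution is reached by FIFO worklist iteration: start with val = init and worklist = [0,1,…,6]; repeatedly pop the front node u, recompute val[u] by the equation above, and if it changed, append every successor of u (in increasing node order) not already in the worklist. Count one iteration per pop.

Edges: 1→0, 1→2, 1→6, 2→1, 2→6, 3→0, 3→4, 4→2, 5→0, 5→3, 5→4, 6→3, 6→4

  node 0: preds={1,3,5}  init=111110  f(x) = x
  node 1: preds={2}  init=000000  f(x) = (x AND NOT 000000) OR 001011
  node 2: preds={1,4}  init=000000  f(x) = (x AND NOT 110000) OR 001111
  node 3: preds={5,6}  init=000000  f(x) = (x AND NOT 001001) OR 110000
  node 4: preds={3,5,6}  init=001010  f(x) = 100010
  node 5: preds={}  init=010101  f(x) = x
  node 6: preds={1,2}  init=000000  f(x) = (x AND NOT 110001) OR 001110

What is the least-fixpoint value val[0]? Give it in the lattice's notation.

111111

Iteration log — 14 steps:
  step 1. node 0  ⊔preds=010101  new=111111  old=111110  +wl: 
  step 2. node 1  ⊔preds=000000  new=001011  old=000000  +wl: 0
  step 3. node 2  ⊔preds=001011  new=001111  old=000000  +wl: 1
  step 4. node 3  ⊔preds=010101  new=110100  old=000000  +wl: 
  step 5. node 4  ⊔preds=110101  new=101010  old=001010  +wl: 2
  step 6. node 5  ⊔preds=000000  new=010101  stable
  step 7. node 6  ⊔preds=001111  new=001110  old=000000  +wl: 3,4
  step 8. node 0  ⊔preds=111111  new=111111  stable
  step 9. node 1  ⊔preds=001111  new=001111  old=001011  +wl: 0,6
  step 10. node 2  ⊔preds=101111  new=001111  stable
  step 11. node 3  ⊔preds=011111  new=110110  old=110100  +wl: 
  step 12. node 4  ⊔preds=111111  new=101010  stable
  step 13. node 0  ⊔preds=111111  new=111111  stable
  step 14. node 6  ⊔preds=001111  new=001110  stable

Least fixpoint reached:
  node 0: 111111
  node 1: 001111
  node 2: 001111
  node 3: 110110
  node 4: 101010
  node 5: 010101
  node 6: 001110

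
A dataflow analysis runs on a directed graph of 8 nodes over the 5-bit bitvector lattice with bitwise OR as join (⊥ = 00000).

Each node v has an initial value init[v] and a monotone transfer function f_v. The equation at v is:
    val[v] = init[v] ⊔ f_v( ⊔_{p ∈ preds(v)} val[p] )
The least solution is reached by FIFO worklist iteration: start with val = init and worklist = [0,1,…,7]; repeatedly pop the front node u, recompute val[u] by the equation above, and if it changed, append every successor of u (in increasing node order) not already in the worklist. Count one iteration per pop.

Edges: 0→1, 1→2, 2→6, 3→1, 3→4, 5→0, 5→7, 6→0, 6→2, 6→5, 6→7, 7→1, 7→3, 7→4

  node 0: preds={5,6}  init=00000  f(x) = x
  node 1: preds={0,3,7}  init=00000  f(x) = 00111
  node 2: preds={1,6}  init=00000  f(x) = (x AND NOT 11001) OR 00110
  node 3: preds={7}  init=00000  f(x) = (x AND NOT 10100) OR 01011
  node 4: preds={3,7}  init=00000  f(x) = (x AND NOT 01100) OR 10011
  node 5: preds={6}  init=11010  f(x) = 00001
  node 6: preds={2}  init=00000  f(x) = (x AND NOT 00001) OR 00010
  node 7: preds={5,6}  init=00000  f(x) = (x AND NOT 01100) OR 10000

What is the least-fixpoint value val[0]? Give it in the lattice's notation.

11111

Iteration log — 15 steps:
  step 1. node 0  ⊔preds=11010  new=11010  old=00000  +wl: 
  step 2. node 1  ⊔preds=11010  new=00111  old=00000  +wl: 
  step 3. node 2  ⊔preds=00111  new=00110  old=00000  +wl: 
  step 4. node 3  ⊔preds=00000  new=01011  old=00000  +wl: 1
  step 5. node 4  ⊔preds=01011  new=10011  old=00000  +wl: 
  step 6. node 5  ⊔preds=00000  new=11011  old=11010  +wl: 0
  step 7. node 6  ⊔preds=00110  new=00110  old=00000  +wl: 2,5
  step 8. node 7  ⊔preds=11111  new=10011  old=00000  +wl: 3,4
  step 9. node 1  ⊔preds=11011  new=00111  stable
  step 10. node 0  ⊔preds=11111  new=11111  old=11010  +wl: 1
  step 11. node 2  ⊔preds=00111  new=00110  stable
  step 12. node 5  ⊔preds=00110  new=11011  stable
  step 13. node 3  ⊔preds=10011  new=01011  stable
  step 14. node 4  ⊔preds=11011  new=10011  stable
  step 15. node 1  ⊔preds=11111  new=00111  stable

Least fixpoint reached:
  node 0: 11111
  node 1: 00111
  node 2: 00110
  node 3: 01011
  node 4: 10011
  node 5: 11011
  node 6: 00110
  node 7: 10011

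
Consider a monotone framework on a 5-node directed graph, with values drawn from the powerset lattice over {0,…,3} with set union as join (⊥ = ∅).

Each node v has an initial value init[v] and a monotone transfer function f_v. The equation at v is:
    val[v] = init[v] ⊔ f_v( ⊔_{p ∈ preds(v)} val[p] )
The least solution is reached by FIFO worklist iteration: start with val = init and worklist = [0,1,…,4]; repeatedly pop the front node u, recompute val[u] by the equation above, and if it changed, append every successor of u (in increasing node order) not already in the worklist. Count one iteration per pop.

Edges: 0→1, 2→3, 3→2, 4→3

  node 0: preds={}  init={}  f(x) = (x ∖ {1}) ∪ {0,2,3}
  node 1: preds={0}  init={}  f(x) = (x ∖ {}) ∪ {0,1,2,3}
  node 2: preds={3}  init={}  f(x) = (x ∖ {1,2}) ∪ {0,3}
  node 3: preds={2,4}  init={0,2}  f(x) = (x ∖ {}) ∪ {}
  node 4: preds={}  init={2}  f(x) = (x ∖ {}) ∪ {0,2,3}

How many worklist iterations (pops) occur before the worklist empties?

Worklist (7 pops):
  #1 pop 0: in={} → {0,2,3} (was {}); enqueue []
  #2 pop 1: in={0,2,3} → {0,1,2,3} (was {}); enqueue []
  #3 pop 2: in={0,2} → {0,3} (was {}); enqueue []
  #4 pop 3: in={0,2,3} → {0,2,3} (was {0,2}); enqueue [2]
  #5 pop 4: in={} → {0,2,3} (was {2}); enqueue [3]
  #6 pop 2: in={0,2,3} → {0,3} (no change)
  #7 pop 3: in={0,2,3} → {0,2,3} (no change)

Fixpoint:
  val[0] = {0,2,3}
  val[1] = {0,1,2,3}
  val[2] = {0,3}
  val[3] = {0,2,3}
  val[4] = {0,2,3}

7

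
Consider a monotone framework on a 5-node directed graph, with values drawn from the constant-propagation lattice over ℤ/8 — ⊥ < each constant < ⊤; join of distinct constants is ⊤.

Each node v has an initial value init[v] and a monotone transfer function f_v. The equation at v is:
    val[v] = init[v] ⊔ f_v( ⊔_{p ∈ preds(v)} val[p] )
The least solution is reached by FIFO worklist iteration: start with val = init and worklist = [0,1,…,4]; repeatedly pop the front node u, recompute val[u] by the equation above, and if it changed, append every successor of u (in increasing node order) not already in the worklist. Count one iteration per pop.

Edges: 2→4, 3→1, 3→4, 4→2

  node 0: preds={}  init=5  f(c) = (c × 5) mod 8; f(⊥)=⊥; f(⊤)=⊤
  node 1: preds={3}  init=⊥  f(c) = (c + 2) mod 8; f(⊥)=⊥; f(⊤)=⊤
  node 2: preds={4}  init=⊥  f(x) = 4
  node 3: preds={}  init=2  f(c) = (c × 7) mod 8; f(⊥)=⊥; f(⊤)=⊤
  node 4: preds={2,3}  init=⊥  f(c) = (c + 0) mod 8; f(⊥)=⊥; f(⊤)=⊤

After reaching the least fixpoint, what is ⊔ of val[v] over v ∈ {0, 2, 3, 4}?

⊤

Trace (6 dequeues):
  [1] u=0 | in ⊥ | out 5 | ==
  [2] u=1 | in 2 | out 4 | prev ⊥ | push {}
  [3] u=2 | in ⊥ | out 4 | prev ⊥ | push {}
  [4] u=3 | in ⊥ | out 2 | ==
  [5] u=4 | in ⊤ | out ⊤ | prev ⊥ | push {2}
  [6] u=2 | in ⊤ | out 4 | ==

Converged values:
  [0] 5
  [1] 4
  [2] 4
  [3] 2
  [4] ⊤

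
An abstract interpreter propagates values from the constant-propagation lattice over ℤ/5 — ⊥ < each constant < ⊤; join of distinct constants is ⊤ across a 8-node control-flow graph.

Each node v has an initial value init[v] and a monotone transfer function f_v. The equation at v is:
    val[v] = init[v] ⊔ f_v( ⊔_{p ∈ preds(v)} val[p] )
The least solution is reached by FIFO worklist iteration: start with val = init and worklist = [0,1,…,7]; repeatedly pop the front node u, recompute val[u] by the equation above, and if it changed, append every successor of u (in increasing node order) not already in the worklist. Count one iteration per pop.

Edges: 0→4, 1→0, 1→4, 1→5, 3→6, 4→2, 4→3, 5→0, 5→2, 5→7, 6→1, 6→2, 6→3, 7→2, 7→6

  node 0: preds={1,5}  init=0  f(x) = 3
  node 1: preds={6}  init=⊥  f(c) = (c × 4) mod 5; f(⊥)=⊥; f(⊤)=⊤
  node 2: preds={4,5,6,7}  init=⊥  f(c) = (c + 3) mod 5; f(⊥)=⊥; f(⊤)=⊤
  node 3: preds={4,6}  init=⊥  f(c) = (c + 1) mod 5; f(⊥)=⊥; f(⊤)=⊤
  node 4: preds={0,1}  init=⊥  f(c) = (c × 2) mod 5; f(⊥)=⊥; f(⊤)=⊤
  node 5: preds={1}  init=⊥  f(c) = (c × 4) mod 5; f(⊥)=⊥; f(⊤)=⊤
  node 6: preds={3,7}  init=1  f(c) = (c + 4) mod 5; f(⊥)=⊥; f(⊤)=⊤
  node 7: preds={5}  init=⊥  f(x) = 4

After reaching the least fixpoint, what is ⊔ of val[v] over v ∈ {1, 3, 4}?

⊤

Worklist (21 pops):
  #1 pop 0: in=⊥ → ⊤ (was 0); enqueue []
  #2 pop 1: in=1 → 4 (was ⊥); enqueue [0]
  #3 pop 2: in=1 → 4 (was ⊥); enqueue []
  #4 pop 3: in=1 → 2 (was ⊥); enqueue []
  #5 pop 4: in=⊤ → ⊤ (was ⊥); enqueue [2,3]
  #6 pop 5: in=4 → 1 (was ⊥); enqueue []
  #7 pop 6: in=2 → 1 (no change)
  #8 pop 7: in=1 → 4 (was ⊥); enqueue [6]
  #9 pop 0: in=⊤ → ⊤ (no change)
  #10 pop 2: in=⊤ → ⊤ (was 4); enqueue []
  #11 pop 3: in=⊤ → ⊤ (was 2); enqueue []
  #12 pop 6: in=⊤ → ⊤ (was 1); enqueue [1,2,3]
  #13 pop 1: in=⊤ → ⊤ (was 4); enqueue [0,4,5]
  #14 pop 2: in=⊤ → ⊤ (no change)
  #15 pop 3: in=⊤ → ⊤ (no change)
  #16 pop 0: in=⊤ → ⊤ (no change)
  #17 pop 4: in=⊤ → ⊤ (no change)
  #18 pop 5: in=⊤ → ⊤ (was 1); enqueue [0,2,7]
  #19 pop 0: in=⊤ → ⊤ (no change)
  #20 pop 2: in=⊤ → ⊤ (no change)
  #21 pop 7: in=⊤ → 4 (no change)

Fixpoint:
  val[0] = ⊤
  val[1] = ⊤
  val[2] = ⊤
  val[3] = ⊤
  val[4] = ⊤
  val[5] = ⊤
  val[6] = ⊤
  val[7] = 4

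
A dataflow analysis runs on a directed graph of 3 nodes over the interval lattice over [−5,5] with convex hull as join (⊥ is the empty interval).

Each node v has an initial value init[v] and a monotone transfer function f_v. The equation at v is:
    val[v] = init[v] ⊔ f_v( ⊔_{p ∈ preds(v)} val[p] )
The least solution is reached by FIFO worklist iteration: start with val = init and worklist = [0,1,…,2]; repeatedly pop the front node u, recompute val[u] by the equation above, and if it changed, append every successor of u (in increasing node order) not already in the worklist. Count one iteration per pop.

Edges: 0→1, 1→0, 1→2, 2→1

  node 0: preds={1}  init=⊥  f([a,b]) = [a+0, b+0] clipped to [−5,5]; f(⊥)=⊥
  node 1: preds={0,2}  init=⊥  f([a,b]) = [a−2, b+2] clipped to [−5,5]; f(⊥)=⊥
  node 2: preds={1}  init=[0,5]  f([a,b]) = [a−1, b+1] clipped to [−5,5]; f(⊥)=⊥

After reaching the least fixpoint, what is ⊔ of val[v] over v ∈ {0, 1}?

[-5,5]

Worklist (8 pops):
  #1 pop 0: in=⊥ → ⊥ (no change)
  #2 pop 1: in=[0,5] → [-2,5] (was ⊥); enqueue [0]
  #3 pop 2: in=[-2,5] → [-3,5] (was [0,5]); enqueue [1]
  #4 pop 0: in=[-2,5] → [-2,5] (was ⊥); enqueue []
  #5 pop 1: in=[-3,5] → [-5,5] (was [-2,5]); enqueue [0,2]
  #6 pop 0: in=[-5,5] → [-5,5] (was [-2,5]); enqueue [1]
  #7 pop 2: in=[-5,5] → [-5,5] (was [-3,5]); enqueue []
  #8 pop 1: in=[-5,5] → [-5,5] (no change)

Fixpoint:
  val[0] = [-5,5]
  val[1] = [-5,5]
  val[2] = [-5,5]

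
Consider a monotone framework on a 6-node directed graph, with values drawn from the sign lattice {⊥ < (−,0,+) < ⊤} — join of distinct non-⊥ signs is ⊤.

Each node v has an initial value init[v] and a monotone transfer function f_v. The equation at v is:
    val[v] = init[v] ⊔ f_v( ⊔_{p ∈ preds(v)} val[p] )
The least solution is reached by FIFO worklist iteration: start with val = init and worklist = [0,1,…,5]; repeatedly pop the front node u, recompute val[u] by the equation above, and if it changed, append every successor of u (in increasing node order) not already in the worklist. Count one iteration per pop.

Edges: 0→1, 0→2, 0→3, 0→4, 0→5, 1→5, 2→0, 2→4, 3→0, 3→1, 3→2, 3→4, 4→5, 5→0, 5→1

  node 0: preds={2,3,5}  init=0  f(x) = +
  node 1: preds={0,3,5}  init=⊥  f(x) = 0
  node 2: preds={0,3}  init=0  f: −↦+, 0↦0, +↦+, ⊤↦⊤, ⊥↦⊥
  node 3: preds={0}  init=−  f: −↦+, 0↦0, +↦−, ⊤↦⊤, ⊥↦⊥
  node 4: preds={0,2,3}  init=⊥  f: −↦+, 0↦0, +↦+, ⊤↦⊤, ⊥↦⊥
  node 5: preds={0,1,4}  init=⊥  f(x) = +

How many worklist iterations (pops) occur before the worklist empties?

Iteration log — 9 steps:
  step 1. node 0  ⊔preds=⊤  new=⊤  old=0  +wl: 
  step 2. node 1  ⊔preds=⊤  new=0  old=⊥  +wl: 
  step 3. node 2  ⊔preds=⊤  new=⊤  old=0  +wl: 0
  step 4. node 3  ⊔preds=⊤  new=⊤  old=−  +wl: 1,2
  step 5. node 4  ⊔preds=⊤  new=⊤  old=⊥  +wl: 
  step 6. node 5  ⊔preds=⊤  new=+  old=⊥  +wl: 
  step 7. node 0  ⊔preds=⊤  new=⊤  stable
  step 8. node 1  ⊔preds=⊤  new=0  stable
  step 9. node 2  ⊔preds=⊤  new=⊤  stable

Least fixpoint reached:
  node 0: ⊤
  node 1: 0
  node 2: ⊤
  node 3: ⊤
  node 4: ⊤
  node 5: +

9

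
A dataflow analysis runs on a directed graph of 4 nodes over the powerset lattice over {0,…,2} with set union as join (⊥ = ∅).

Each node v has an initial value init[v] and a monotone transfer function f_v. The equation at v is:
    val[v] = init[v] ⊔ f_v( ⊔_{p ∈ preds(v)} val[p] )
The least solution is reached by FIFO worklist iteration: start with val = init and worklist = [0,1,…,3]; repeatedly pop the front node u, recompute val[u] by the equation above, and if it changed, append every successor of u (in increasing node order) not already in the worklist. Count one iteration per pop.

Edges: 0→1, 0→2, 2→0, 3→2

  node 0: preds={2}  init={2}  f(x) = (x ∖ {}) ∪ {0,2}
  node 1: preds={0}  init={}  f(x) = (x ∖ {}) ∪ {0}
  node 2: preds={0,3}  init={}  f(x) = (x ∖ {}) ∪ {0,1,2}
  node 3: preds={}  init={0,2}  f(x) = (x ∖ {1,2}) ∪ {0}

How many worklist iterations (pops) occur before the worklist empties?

Worklist (7 pops):
  #1 pop 0: in={} → {0,2} (was {2}); enqueue []
  #2 pop 1: in={0,2} → {0,2} (was {}); enqueue []
  #3 pop 2: in={0,2} → {0,1,2} (was {}); enqueue [0]
  #4 pop 3: in={} → {0,2} (no change)
  #5 pop 0: in={0,1,2} → {0,1,2} (was {0,2}); enqueue [1,2]
  #6 pop 1: in={0,1,2} → {0,1,2} (was {0,2}); enqueue []
  #7 pop 2: in={0,1,2} → {0,1,2} (no change)

Fixpoint:
  val[0] = {0,1,2}
  val[1] = {0,1,2}
  val[2] = {0,1,2}
  val[3] = {0,2}

7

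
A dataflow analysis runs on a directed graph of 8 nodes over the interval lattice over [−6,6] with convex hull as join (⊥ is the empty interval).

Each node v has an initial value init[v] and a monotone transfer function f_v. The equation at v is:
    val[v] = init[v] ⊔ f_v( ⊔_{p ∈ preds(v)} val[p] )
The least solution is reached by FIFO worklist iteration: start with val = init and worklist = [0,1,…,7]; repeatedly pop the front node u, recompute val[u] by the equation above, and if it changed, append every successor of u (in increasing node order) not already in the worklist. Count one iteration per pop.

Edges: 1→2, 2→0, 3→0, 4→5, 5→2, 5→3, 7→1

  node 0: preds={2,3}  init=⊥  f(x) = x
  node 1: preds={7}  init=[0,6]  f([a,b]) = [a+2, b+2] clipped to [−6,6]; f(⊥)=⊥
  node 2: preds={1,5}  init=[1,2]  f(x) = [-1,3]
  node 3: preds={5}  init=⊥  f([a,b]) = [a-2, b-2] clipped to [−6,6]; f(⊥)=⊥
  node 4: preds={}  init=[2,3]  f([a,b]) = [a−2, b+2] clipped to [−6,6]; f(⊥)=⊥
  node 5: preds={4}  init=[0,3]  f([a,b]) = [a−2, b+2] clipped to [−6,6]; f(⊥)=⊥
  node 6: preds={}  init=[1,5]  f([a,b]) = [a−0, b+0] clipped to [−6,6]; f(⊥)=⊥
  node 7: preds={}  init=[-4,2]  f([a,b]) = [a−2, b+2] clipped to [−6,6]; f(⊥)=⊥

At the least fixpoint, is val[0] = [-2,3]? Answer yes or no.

yes

Iteration log — 12 steps:
  step 1. node 0  ⊔preds=[1,2]  new=[1,2]  old=⊥  +wl: 
  step 2. node 1  ⊔preds=[-4,2]  new=[-2,6]  old=[0,6]  +wl: 
  step 3. node 2  ⊔preds=[-2,6]  new=[-1,3]  old=[1,2]  +wl: 0
  step 4. node 3  ⊔preds=[0,3]  new=[-2,1]  old=⊥  +wl: 
  step 5. node 4  ⊔preds=⊥  new=[2,3]  stable
  step 6. node 5  ⊔preds=[2,3]  new=[0,5]  old=[0,3]  +wl: 2,3
  step 7. node 6  ⊔preds=⊥  new=[1,5]  stable
  step 8. node 7  ⊔preds=⊥  new=[-4,2]  stable
  step 9. node 0  ⊔preds=[-2,3]  new=[-2,3]  old=[1,2]  +wl: 
  step 10. node 2  ⊔preds=[-2,6]  new=[-1,3]  stable
  step 11. node 3  ⊔preds=[0,5]  new=[-2,3]  old=[-2,1]  +wl: 0
  step 12. node 0  ⊔preds=[-2,3]  new=[-2,3]  stable

Least fixpoint reached:
  node 0: [-2,3]
  node 1: [-2,6]
  node 2: [-1,3]
  node 3: [-2,3]
  node 4: [2,3]
  node 5: [0,5]
  node 6: [1,5]
  node 7: [-4,2]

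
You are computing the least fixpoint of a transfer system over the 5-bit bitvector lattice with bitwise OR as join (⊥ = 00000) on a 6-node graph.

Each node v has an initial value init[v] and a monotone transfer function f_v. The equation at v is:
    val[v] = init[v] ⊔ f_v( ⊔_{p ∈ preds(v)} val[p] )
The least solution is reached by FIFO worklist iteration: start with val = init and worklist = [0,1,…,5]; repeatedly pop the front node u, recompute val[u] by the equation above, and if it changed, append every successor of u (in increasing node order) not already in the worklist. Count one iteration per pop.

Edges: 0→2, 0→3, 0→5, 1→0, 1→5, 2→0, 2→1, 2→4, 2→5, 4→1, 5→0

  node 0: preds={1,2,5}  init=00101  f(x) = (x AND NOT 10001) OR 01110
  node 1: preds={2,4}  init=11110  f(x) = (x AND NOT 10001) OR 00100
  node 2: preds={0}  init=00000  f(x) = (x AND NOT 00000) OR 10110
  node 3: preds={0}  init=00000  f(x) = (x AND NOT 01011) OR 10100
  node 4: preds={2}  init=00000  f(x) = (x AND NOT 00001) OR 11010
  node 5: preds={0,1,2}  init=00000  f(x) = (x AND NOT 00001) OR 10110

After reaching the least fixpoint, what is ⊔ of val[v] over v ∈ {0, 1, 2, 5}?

Worklist (8 pops):
  #1 pop 0: in=11110 → 01111 (was 00101); enqueue []
  #2 pop 1: in=00000 → 11110 (no change)
  #3 pop 2: in=01111 → 11111 (was 00000); enqueue [0,1]
  #4 pop 3: in=01111 → 10100 (was 00000); enqueue []
  #5 pop 4: in=11111 → 11110 (was 00000); enqueue []
  #6 pop 5: in=11111 → 11110 (was 00000); enqueue []
  #7 pop 0: in=11111 → 01111 (no change)
  #8 pop 1: in=11111 → 11110 (no change)

Fixpoint:
  val[0] = 01111
  val[1] = 11110
  val[2] = 11111
  val[3] = 10100
  val[4] = 11110
  val[5] = 11110

11111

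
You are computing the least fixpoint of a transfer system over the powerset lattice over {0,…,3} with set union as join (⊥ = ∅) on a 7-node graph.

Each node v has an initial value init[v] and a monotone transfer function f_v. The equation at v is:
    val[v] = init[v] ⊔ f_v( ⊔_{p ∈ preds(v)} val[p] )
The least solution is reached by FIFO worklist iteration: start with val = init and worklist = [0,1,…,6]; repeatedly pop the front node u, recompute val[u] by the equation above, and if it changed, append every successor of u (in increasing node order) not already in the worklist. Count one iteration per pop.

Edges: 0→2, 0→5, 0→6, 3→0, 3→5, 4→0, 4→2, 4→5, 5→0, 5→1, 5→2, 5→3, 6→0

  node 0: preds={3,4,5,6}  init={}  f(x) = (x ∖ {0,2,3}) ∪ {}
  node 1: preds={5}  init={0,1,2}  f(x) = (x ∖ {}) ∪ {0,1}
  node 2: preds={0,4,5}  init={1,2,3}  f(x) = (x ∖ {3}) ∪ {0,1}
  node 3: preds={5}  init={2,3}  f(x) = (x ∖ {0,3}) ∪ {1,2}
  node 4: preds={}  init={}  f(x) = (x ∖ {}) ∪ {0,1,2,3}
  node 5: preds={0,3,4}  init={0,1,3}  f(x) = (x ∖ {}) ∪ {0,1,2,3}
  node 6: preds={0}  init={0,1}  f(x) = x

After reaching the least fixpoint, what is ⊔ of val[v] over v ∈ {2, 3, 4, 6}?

{0,1,2,3}

Iteration log — 11 steps:
  step 1. node 0  ⊔preds={0,1,2,3}  new={1}  old={}  +wl: 
  step 2. node 1  ⊔preds={0,1,3}  new={0,1,2,3}  old={0,1,2}  +wl: 
  step 3. node 2  ⊔preds={0,1,3}  new={0,1,2,3}  old={1,2,3}  +wl: 
  step 4. node 3  ⊔preds={0,1,3}  new={1,2,3}  old={2,3}  +wl: 0
  step 5. node 4  ⊔preds={}  new={0,1,2,3}  old={}  +wl: 2
  step 6. node 5  ⊔preds={0,1,2,3}  new={0,1,2,3}  old={0,1,3}  +wl: 1,3
  step 7. node 6  ⊔preds={1}  new={0,1}  stable
  step 8. node 0  ⊔preds={0,1,2,3}  new={1}  stable
  step 9. node 2  ⊔preds={0,1,2,3}  new={0,1,2,3}  stable
  step 10. node 1  ⊔preds={0,1,2,3}  new={0,1,2,3}  stable
  step 11. node 3  ⊔preds={0,1,2,3}  new={1,2,3}  stable

Least fixpoint reached:
  node 0: {1}
  node 1: {0,1,2,3}
  node 2: {0,1,2,3}
  node 3: {1,2,3}
  node 4: {0,1,2,3}
  node 5: {0,1,2,3}
  node 6: {0,1}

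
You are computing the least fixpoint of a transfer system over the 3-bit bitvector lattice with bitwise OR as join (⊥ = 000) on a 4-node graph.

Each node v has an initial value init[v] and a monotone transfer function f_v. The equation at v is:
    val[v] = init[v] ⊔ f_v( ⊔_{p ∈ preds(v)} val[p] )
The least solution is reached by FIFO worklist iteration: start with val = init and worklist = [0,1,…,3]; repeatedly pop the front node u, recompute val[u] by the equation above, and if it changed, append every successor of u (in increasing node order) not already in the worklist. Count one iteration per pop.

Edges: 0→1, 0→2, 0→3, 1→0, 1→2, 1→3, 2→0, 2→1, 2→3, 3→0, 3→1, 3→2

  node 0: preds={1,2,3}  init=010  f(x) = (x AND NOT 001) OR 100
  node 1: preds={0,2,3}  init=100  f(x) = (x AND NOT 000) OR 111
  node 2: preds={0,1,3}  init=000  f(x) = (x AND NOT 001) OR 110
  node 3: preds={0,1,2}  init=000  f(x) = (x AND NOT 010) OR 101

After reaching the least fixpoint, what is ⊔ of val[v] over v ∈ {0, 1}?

111

Iteration log — 7 steps:
  step 1. node 0  ⊔preds=100  new=110  old=010  +wl: 
  step 2. node 1  ⊔preds=110  new=111  old=100  +wl: 0
  step 3. node 2  ⊔preds=111  new=110  old=000  +wl: 1
  step 4. node 3  ⊔preds=111  new=101  old=000  +wl: 2
  step 5. node 0  ⊔preds=111  new=110  stable
  step 6. node 1  ⊔preds=111  new=111  stable
  step 7. node 2  ⊔preds=111  new=110  stable

Least fixpoint reached:
  node 0: 110
  node 1: 111
  node 2: 110
  node 3: 101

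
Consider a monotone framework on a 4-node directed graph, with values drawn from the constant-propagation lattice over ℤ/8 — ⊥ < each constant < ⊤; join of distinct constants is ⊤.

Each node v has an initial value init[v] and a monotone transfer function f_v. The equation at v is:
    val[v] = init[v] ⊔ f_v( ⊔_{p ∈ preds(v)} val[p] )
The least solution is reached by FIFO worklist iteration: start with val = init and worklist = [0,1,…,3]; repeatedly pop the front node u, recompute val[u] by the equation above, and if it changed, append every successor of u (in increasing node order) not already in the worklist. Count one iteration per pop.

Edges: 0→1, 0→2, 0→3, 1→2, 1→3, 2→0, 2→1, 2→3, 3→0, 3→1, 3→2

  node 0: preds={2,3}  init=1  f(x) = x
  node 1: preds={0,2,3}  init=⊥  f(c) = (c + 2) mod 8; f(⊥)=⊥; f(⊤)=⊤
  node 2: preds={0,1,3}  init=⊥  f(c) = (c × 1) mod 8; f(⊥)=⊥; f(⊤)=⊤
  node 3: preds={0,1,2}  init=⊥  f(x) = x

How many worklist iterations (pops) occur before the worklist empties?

Iteration log — 8 steps:
  step 1. node 0  ⊔preds=⊥  new=1  stable
  step 2. node 1  ⊔preds=1  new=3  old=⊥  +wl: 
  step 3. node 2  ⊔preds=⊤  new=⊤  old=⊥  +wl: 0,1
  step 4. node 3  ⊔preds=⊤  new=⊤  old=⊥  +wl: 2
  step 5. node 0  ⊔preds=⊤  new=⊤  old=1  +wl: 3
  step 6. node 1  ⊔preds=⊤  new=⊤  old=3  +wl: 
  step 7. node 2  ⊔preds=⊤  new=⊤  stable
  step 8. node 3  ⊔preds=⊤  new=⊤  stable

Least fixpoint reached:
  node 0: ⊤
  node 1: ⊤
  node 2: ⊤
  node 3: ⊤

8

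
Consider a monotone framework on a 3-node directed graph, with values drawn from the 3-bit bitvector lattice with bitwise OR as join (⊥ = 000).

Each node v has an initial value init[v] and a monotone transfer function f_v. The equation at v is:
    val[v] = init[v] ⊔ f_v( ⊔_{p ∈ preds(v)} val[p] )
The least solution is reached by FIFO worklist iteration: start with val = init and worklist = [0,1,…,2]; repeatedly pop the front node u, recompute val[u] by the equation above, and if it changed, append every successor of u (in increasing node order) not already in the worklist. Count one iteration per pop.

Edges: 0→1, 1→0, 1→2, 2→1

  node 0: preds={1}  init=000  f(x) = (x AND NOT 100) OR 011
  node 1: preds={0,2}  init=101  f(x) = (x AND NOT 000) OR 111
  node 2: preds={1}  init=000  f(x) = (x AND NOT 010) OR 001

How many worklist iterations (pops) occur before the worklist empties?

5

Trace (5 dequeues):
  [1] u=0 | in 101 | out 011 | prev 000 | push {}
  [2] u=1 | in 011 | out 111 | prev 101 | push {0}
  [3] u=2 | in 111 | out 101 | prev 000 | push {1}
  [4] u=0 | in 111 | out 011 | ==
  [5] u=1 | in 111 | out 111 | ==

Converged values:
  [0] 011
  [1] 111
  [2] 101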